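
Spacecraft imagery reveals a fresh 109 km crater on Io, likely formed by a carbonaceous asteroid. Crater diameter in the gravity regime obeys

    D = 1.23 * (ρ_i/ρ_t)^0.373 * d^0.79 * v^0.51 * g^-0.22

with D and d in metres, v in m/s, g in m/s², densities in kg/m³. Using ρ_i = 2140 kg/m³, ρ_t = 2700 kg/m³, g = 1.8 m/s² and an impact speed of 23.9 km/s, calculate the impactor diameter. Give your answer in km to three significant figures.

d ≈ 3.59 km

Rearranging for d: d = [D / (1.23 · (2140/2700)^0.373 · 23900^0.51 · 1.8^-0.22)]^(1/0.79).
D = 109000 m.
(2140/2700)^0.373 = 0.9169
23900^0.51 = 171.0
1.8^-0.22 = 0.8787
Denominator = 1.23 × 0.9169 × 171.0 × 0.8787 = 169.5
D / 169.5 = 109000 / 169.5 = 643.1
d = 643.1^(1/0.79) = 643.1^1.2658 = 3587 m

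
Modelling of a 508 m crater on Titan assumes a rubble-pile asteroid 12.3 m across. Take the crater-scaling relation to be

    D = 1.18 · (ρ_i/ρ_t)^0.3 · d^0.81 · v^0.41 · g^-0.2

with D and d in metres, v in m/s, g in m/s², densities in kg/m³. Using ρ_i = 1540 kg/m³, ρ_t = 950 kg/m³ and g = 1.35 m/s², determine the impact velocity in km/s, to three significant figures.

v ≈ 15.2 km/s

Rearranging for v: v = [D / (1.18 · (1540/950)^0.3 · 12.3^0.81 · 1.35^-0.2)]^(1/0.41).
(1540/950)^0.3 = 1.156
12.3^0.81 = 7.635
1.35^-0.2 = 0.9417
Denominator = 1.18 × 1.156 × 7.635 × 0.9417 = 9.808
D / 9.808 = 508 / 9.808 = 51.79
v = 51.79^(1/0.41) = 51.79^2.439 = 15172 m/s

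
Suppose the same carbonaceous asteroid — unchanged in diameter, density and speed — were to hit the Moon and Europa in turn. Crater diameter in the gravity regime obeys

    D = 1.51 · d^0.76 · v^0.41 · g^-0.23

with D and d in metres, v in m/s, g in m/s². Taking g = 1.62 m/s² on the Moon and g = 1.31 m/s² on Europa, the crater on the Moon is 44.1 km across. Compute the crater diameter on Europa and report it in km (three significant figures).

D ≈ 46.3 km

All impactor-dependent factors cancel in the ratio, leaving D_Europa/D_Moon = (g_Europa/g_Moon)^-0.23.
(1.31/1.62)^-0.23 = 0.8086^-0.23 = 1.050
D_Europa = 1.050 × 44.1 km = 46.3 km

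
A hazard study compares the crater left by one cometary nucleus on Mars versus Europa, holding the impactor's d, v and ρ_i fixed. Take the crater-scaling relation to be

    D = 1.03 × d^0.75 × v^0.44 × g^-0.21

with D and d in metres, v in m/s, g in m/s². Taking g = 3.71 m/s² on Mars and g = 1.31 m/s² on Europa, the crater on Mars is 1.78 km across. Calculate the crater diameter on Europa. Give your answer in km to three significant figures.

D ≈ 2.21 km

All impactor-dependent factors cancel in the ratio, leaving D_Europa/D_Mars = (g_Europa/g_Mars)^-0.21.
(1.31/3.71)^-0.21 = 0.3531^-0.21 = 1.244
D_Europa = 1.244 × 1.78 km = 2.21 km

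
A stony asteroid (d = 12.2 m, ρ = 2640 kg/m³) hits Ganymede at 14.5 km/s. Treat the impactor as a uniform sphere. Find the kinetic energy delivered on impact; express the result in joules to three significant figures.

E ≈ 2.64 × 10^14 J

v = 14500 m/s.
Mass m = (π/6) ρ d³ = (π/6) × 2640 × (12.2)³ = 2.510 × 10^6 kg
E = ½ m v² = 0.5 × 2.510 × 10^6 × (14500)² = 2.639 × 10^14 J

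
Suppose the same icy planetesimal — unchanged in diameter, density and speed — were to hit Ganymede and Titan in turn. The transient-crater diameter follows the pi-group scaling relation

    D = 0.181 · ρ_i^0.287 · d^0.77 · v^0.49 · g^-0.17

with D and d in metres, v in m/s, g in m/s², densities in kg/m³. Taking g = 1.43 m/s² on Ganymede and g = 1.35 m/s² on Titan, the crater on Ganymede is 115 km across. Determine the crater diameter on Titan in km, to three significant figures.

All impactor-dependent factors cancel in the ratio, leaving D_Titan/D_Ganymede = (g_Titan/g_Ganymede)^-0.17.
(1.35/1.43)^-0.17 = 0.9441^-0.17 = 1.010
D_Titan = 1.010 × 115 km = 116 km

D ≈ 116 km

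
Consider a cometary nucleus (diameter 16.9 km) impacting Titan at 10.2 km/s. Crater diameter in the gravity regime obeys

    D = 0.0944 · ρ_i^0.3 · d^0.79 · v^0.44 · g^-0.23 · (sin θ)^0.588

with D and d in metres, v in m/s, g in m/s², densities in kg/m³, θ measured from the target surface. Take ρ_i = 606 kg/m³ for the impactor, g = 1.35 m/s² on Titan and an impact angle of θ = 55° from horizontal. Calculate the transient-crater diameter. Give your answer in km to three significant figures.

D ≈ 68.0 km

In SI units: d = 16900 m, v = 10200 m/s.
ρ_i^0.3 = 606^0.3 = 6.835
d^0.79 = 16900^0.79 = 2188
v^0.44 = 10200^0.44 = 58.05
g^-0.23 = 1.35^-0.23 = 0.9333
(sin 55°)^0.588 = 0.8192^0.588 = 0.8894
D = 0.0944 × 6.835 × 2188 × 58.05 × 0.9333 × 0.8894 = 68027 m
   = 68.03 km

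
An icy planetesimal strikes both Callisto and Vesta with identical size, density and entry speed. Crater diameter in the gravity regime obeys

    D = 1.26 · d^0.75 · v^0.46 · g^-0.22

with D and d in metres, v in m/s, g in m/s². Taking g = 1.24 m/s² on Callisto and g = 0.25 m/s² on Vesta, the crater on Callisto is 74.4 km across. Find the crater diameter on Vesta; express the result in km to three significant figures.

All impactor-dependent factors cancel in the ratio, leaving D_Vesta/D_Callisto = (g_Vesta/g_Callisto)^-0.22.
(0.25/1.24)^-0.22 = 0.2016^-0.22 = 1.422
D_Vesta = 1.422 × 74.4 km = 106 km

D ≈ 106 km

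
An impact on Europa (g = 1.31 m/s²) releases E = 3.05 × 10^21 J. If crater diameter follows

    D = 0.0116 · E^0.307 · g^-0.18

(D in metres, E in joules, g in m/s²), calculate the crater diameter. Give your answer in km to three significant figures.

E^0.307 = (3.05 × 10^21)^0.307 = 3.942 × 10^6
g^-0.18 = 1.31^-0.18 = 0.9526
D = 0.0116 × 3.942 × 10^6 × 0.9526 = 43560 m
   = 43.56 km

D ≈ 43.6 km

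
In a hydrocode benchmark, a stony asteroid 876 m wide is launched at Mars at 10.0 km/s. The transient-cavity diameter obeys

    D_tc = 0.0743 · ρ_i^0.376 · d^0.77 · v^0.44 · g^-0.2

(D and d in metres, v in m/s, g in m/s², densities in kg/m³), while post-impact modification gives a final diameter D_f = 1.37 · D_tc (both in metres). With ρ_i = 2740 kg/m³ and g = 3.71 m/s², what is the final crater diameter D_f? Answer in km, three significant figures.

v = 10000 m/s.
ρ_i^0.376 = 2740^0.376 = 19.62
d^0.77 = 876^0.77 = 184.4
v^0.44 = 10000^0.44 = 57.54
g^-0.2 = 3.71^-0.2 = 0.7694
D_tc = 0.0743 × 19.62 × 184.4 × 57.54 × 0.7694 = 11900 m
D_f = 1.37 × 11900 = 16303 m
     = 16.30 km

D_f ≈ 16.3 km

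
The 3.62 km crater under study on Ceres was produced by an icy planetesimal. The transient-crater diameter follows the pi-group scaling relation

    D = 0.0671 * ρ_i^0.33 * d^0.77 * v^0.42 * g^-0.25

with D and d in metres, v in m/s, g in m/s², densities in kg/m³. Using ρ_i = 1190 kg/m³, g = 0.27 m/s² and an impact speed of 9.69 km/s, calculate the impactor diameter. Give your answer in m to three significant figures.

Rearranging for d: d = [D / (0.0671 · 1190^0.33 · 9690^0.42 · 0.27^-0.25)]^(1/0.77).
D = 3620 m.
1190^0.33 = 10.35
9690^0.42 = 47.23
0.27^-0.25 = 1.387
Denominator = 0.0671 × 10.35 × 47.23 × 1.387 = 45.49
D / 45.49 = 3620 / 45.49 = 79.58
d = 79.58^(1/0.77) = 79.58^1.2987 = 294.2 m

d ≈ 294 m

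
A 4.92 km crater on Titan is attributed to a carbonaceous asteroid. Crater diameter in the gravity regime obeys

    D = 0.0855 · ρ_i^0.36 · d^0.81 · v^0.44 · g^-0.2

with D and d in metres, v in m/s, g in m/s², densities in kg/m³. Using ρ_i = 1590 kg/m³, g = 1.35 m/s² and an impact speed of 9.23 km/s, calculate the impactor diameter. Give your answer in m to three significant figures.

d ≈ 215 m

Rearranging for d: d = [D / (0.0855 · 1590^0.36 · 9230^0.44 · 1.35^-0.2)]^(1/0.81).
D = 4920 m.
1590^0.36 = 14.21
9230^0.44 = 55.55
1.35^-0.2 = 0.9417
Denominator = 0.0855 × 14.21 × 55.55 × 0.9417 = 63.56
D / 63.56 = 4920 / 63.56 = 77.41
d = 77.41^(1/0.81) = 77.41^1.2346 = 214.7 m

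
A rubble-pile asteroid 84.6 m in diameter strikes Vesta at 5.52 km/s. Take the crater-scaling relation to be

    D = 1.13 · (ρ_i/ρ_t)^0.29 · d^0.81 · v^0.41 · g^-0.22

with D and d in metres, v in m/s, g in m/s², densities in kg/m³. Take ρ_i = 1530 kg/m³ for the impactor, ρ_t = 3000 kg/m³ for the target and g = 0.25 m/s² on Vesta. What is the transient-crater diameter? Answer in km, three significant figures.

In SI units: v = 5520 m/s.
(ρ_i/ρ_t)^0.29 = (1530/3000)^0.29 = 0.8226
d^0.81 = 84.6^0.81 = 36.41
v^0.41 = 5520^0.41 = 34.21
g^-0.22 = 0.25^-0.22 = 1.357
D = 1.13 × 0.8226 × 36.41 × 34.21 × 1.357 = 1571 m
   = 1.571 km

D ≈ 1.57 km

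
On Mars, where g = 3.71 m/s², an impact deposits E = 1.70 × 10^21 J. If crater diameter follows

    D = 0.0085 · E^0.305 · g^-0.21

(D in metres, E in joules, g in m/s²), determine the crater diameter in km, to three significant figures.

E^0.305 = (1.70 × 10^21)^0.305 = 2.987 × 10^6
g^-0.21 = 3.71^-0.21 = 0.7593
D = 0.0085 × 2.987 × 10^6 × 0.7593 = 19278 m
   = 19.28 km

D ≈ 19.3 km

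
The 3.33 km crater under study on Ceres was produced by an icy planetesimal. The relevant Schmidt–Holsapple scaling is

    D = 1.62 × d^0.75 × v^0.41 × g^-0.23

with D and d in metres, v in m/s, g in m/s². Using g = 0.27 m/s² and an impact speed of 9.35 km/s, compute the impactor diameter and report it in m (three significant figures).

d ≈ 118 m

Rearranging for d: d = [D / (1.62 · 9350^0.41 · 0.27^-0.23)]^(1/0.75).
D = 3330 m.
9350^0.41 = 42.47
0.27^-0.23 = 1.351
Denominator = 1.62 × 42.47 × 1.351 = 92.95
D / 92.95 = 3330 / 92.95 = 35.83
d = 35.83^(1/0.75) = 35.83^1.3333 = 118.1 m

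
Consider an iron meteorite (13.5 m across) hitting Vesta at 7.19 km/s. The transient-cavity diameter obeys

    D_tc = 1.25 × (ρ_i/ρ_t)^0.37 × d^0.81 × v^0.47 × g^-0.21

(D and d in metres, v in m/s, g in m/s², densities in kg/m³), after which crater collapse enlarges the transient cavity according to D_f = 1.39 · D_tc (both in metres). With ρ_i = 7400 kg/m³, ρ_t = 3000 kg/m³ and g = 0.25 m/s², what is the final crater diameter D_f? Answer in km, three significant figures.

v = 7190 m/s.
(ρ_i/ρ_t)^0.37 = (7400/3000)^0.37 = 1.397
d^0.81 = 13.5^0.81 = 8.233
v^0.47 = 7190^0.47 = 64.96
g^-0.21 = 0.25^-0.21 = 1.338
D_tc = 1.25 × 1.397 × 8.233 × 64.96 × 1.338 = 1250 m
D_f = 1.39 × 1250 = 1737 m
     = 1.737 km

D_f ≈ 1.74 km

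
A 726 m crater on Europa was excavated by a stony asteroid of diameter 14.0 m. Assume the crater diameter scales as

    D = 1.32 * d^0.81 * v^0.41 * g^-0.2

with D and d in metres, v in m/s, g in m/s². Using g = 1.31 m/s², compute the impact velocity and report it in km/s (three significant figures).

Rearranging for v: v = [D / (1.32 · 14^0.81 · 1.31^-0.2)]^(1/0.41).
14^0.81 = 8.479
1.31^-0.2 = 0.9474
Denominator = 1.32 × 8.479 × 0.9474 = 10.60
D / 10.60 = 726 / 10.60 = 68.49
v = 68.49^(1/0.41) = 68.49^2.439 = 29998 m/s

v ≈ 30.0 km/s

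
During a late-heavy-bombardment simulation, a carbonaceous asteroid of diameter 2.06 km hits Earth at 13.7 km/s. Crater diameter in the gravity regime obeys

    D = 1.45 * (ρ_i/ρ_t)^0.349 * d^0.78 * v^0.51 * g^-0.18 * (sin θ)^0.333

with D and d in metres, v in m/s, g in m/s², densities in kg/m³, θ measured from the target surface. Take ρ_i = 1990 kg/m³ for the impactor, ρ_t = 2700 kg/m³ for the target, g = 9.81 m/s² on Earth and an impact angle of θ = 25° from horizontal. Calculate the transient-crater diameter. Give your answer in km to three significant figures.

D ≈ 32.1 km

In SI units: d = 2060 m, v = 13700 m/s.
(ρ_i/ρ_t)^0.349 = (1990/2700)^0.349 = 0.8990
d^0.78 = 2060^0.78 = 384.4
v^0.51 = 13700^0.51 = 128.7
g^-0.18 = 9.81^-0.18 = 0.6630
(sin 25°)^0.333 = 0.4226^0.333 = 0.7506
D = 1.45 × 0.8990 × 384.4 × 128.7 × 0.6630 × 0.7506 = 32093 m
   = 32.09 km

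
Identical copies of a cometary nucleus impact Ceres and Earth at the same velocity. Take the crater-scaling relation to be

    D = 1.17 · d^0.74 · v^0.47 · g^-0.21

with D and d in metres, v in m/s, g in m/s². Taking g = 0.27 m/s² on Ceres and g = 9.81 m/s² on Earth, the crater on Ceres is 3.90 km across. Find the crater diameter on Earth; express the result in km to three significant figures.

All impactor-dependent factors cancel in the ratio, leaving D_Earth/D_Ceres = (g_Earth/g_Ceres)^-0.21.
(9.81/0.27)^-0.21 = 36.33^-0.21 = 0.4703
D_Earth = 0.4703 × 3.90 km = 1.83 km

D ≈ 1.83 km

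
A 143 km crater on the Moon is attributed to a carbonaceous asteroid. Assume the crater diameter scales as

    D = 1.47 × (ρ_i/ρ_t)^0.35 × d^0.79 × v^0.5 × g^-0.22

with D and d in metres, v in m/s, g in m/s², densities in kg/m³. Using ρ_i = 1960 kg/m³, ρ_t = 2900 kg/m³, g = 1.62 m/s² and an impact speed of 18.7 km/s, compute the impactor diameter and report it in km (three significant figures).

d ≈ 5.55 km

Rearranging for d: d = [D / (1.47 · (1960/2900)^0.35 · 18700^0.5 · 1.62^-0.22)]^(1/0.79).
D = 143000 m.
(1960/2900)^0.35 = 0.8719
18700^0.5 = 136.7
1.62^-0.22 = 0.8993
Denominator = 1.47 × 0.8719 × 136.7 × 0.8993 = 157.6
D / 157.6 = 143000 / 157.6 = 907.4
d = 907.4^(1/0.79) = 907.4^1.2658 = 5546 m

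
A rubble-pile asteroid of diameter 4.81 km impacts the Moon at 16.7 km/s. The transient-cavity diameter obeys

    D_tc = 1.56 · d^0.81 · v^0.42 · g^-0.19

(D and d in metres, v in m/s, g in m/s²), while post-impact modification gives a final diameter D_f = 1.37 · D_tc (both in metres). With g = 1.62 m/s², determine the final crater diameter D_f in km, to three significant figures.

In SI: d = 4810 m, v = 16700 m/s.
d^0.81 = 4810^0.81 = 960.6
v^0.42 = 16700^0.42 = 59.37
g^-0.19 = 1.62^-0.19 = 0.9124
D_tc = 1.56 × 960.6 × 59.37 × 0.9124 = 81170 m
D_f = 1.37 × 81170 = 1.112 × 10^5 m
     = 111.2 km

D_f ≈ 111 km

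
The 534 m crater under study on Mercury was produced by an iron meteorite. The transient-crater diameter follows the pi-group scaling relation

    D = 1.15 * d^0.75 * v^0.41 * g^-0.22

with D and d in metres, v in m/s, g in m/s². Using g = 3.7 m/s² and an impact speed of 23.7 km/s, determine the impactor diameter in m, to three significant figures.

d ≈ 21.4 m

Rearranging for d: d = [D / (1.15 · 23700^0.41 · 3.7^-0.22)]^(1/0.75).
23700^0.41 = 62.18
3.7^-0.22 = 0.7499
Denominator = 1.15 × 62.18 × 0.7499 = 53.62
D / 53.62 = 534 / 53.62 = 9.959
d = 9.959^(1/0.75) = 9.959^1.3333 = 21.43 m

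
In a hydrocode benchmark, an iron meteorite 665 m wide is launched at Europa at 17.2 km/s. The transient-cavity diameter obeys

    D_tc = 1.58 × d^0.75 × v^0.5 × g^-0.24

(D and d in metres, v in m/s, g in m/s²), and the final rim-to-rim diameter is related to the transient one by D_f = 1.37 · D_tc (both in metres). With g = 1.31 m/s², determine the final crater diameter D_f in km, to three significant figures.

D_f ≈ 34.8 km

v = 17200 m/s.
d^0.75 = 665^0.75 = 131.0
v^0.5 = 17200^0.5 = 131.1
g^-0.24 = 1.31^-0.24 = 0.9372
D_tc = 1.58 × 131.0 × 131.1 × 0.9372 = 25430 m
D_f = 1.37 × 25430 = 34839 m
     = 34.84 km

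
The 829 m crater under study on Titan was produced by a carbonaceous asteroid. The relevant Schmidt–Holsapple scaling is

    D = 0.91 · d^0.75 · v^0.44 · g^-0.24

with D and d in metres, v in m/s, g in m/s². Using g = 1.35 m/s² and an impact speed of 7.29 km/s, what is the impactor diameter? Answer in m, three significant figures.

d ≈ 52.7 m

Rearranging for d: d = [D / (0.91 · 7290^0.44 · 1.35^-0.24)]^(1/0.75).
7290^0.44 = 50.07
1.35^-0.24 = 0.9305
Denominator = 0.91 × 50.07 × 0.9305 = 42.40
D / 42.40 = 829 / 42.40 = 19.55
d = 19.55^(1/0.75) = 19.55^1.3333 = 52.66 m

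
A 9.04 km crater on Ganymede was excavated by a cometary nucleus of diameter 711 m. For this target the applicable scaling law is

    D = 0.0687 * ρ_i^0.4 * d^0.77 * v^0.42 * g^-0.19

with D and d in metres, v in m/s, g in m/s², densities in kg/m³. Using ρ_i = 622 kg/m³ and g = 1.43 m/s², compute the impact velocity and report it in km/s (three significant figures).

Rearranging for v: v = [D / (0.0687 · 622^0.4 · 711^0.77 · 1.43^-0.19)]^(1/0.42).
D = 9040 m.
622^0.4 = 13.11
711^0.77 = 157.0
1.43^-0.19 = 0.9343
Denominator = 0.0687 × 13.11 × 157.0 × 0.9343 = 132.1
D / 132.1 = 9040 / 132.1 = 68.43
v = 68.43^(1/0.42) = 68.43^2.381 = 23427 m/s

v ≈ 23.4 km/s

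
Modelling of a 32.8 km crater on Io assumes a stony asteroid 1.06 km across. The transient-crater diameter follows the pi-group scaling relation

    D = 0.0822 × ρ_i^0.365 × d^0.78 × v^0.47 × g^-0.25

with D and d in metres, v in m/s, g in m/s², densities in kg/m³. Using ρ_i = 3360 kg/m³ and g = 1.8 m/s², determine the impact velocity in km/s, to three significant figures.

v ≈ 19.7 km/s

Rearranging for v: v = [D / (0.0822 · 3360^0.365 · 1060^0.78 · 1.8^-0.25)]^(1/0.47).
D = 32800 m.
3360^0.365 = 19.37
1060^0.78 = 228.9
1.8^-0.25 = 0.8633
Denominator = 0.0822 × 19.37 × 228.9 × 0.8633 = 314.6
D / 314.6 = 32800 / 314.6 = 104.3
v = 104.3^(1/0.47) = 104.3^2.1277 = 19693 m/s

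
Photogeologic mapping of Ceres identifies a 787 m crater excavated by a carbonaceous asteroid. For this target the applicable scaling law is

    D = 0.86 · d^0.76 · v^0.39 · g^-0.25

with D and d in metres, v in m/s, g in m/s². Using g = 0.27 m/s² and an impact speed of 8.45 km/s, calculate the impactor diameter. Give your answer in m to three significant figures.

d ≈ 49.5 m

Rearranging for d: d = [D / (0.86 · 8450^0.39 · 0.27^-0.25)]^(1/0.76).
8450^0.39 = 34.00
0.27^-0.25 = 1.387
Denominator = 0.86 × 34.00 × 1.387 = 40.56
D / 40.56 = 787 / 40.56 = 19.40
d = 19.40^(1/0.76) = 19.40^1.3158 = 49.49 m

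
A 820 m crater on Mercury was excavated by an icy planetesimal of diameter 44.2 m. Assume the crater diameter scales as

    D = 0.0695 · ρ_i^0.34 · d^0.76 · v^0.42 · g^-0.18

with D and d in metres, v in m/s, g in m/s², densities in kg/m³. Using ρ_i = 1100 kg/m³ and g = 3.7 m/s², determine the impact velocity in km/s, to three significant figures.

v ≈ 31.5 km/s

Rearranging for v: v = [D / (0.0695 · 1100^0.34 · 44.2^0.76 · 3.7^-0.18)]^(1/0.42).
1100^0.34 = 10.82
44.2^0.76 = 17.80
3.7^-0.18 = 0.7902
Denominator = 0.0695 × 10.82 × 17.80 × 0.7902 = 10.58
D / 10.58 = 820 / 10.58 = 77.50
v = 77.50^(1/0.42) = 77.50^2.381 = 31508 m/s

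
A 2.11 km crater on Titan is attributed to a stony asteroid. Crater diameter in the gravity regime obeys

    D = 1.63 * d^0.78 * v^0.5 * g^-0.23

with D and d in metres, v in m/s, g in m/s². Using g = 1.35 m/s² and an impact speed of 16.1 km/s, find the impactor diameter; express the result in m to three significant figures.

d ≈ 21.5 m

Rearranging for d: d = [D / (1.63 · 16100^0.5 · 1.35^-0.23)]^(1/0.78).
D = 2110 m.
16100^0.5 = 126.9
1.35^-0.23 = 0.9333
Denominator = 1.63 × 126.9 × 0.9333 = 193.1
D / 193.1 = 2110 / 193.1 = 10.93
d = 10.93^(1/0.78) = 10.93^1.2821 = 21.46 m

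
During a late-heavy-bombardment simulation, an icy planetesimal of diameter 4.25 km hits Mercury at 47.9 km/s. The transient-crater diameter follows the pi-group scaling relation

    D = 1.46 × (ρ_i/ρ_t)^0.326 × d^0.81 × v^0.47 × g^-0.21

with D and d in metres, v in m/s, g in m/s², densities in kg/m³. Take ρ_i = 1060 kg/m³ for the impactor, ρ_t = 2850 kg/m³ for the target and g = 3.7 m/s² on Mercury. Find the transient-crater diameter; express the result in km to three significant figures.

D ≈ 111 km

In SI units: d = 4250 m, v = 47900 m/s.
(ρ_i/ρ_t)^0.326 = (1060/2850)^0.326 = 0.7244
d^0.81 = 4250^0.81 = 869.0
v^0.47 = 47900^0.47 = 158.4
g^-0.21 = 3.7^-0.21 = 0.7598
D = 1.46 × 0.7244 × 869.0 × 158.4 × 0.7598 = 1.106 × 10^5 m
   = 110.6 km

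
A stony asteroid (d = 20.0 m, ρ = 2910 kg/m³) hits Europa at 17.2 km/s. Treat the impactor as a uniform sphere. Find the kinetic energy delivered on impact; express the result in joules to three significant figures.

v = 17200 m/s.
Mass m = (π/6) ρ d³ = (π/6) × 2910 × (20)³ = 1.219 × 10^7 kg
E = ½ m v² = 0.5 × 1.219 × 10^7 × (17200)² = 1.803 × 10^15 J

E ≈ 1.80 × 10^15 J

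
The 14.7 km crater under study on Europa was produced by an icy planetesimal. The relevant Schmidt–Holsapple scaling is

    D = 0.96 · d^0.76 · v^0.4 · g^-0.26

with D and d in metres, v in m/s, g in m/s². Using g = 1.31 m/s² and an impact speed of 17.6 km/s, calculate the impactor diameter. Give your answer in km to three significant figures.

Rearranging for d: d = [D / (0.96 · 17600^0.4 · 1.31^-0.26)]^(1/0.76).
D = 14700 m.
17600^0.4 = 49.91
1.31^-0.26 = 0.9322
Denominator = 0.96 × 49.91 × 0.9322 = 44.67
D / 44.67 = 14700 / 44.67 = 329.1
d = 329.1^(1/0.76) = 329.1^1.3158 = 2053 m

d ≈ 2.05 km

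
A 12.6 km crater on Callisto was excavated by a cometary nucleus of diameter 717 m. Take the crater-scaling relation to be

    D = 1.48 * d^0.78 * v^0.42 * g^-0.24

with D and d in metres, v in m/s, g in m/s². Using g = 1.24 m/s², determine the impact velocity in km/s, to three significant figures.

Rearranging for v: v = [D / (1.48 · 717^0.78 · 1.24^-0.24)]^(1/0.42).
D = 12600 m.
717^0.78 = 168.8
1.24^-0.24 = 0.9497
Denominator = 1.48 × 168.8 × 0.9497 = 237.3
D / 237.3 = 12600 / 237.3 = 53.10
v = 53.10^(1/0.42) = 53.10^2.381 = 12807 m/s

v ≈ 12.8 km/s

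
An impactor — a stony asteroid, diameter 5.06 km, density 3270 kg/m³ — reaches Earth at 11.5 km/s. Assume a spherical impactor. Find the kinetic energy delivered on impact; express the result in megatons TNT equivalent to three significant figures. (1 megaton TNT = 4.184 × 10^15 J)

E ≈ 3.51 × 10^6 Mt TNT

d = 5060 m; v = 11500 m/s.
Mass m = (π/6) ρ d³ = (π/6) × 3270 × (5060)³ = 2.218 × 10^14 kg
E = ½ m v² = 0.5 × 2.218 × 10^14 × (11500)² = 1.467 × 10^22 J
   = 1.467 × 10^22 / 4.184×10^15 = 3.506 × 10^6 Mt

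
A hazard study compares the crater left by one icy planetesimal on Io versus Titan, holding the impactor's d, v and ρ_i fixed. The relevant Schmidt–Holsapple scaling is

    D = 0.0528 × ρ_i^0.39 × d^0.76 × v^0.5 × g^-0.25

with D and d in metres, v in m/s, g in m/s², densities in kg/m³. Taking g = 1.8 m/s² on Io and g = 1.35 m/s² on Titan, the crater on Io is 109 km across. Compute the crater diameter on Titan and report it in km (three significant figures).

D ≈ 117 km

All impactor-dependent factors cancel in the ratio, leaving D_Titan/D_Io = (g_Titan/g_Io)^-0.25.
(1.35/1.8)^-0.25 = 0.7500^-0.25 = 1.075
D_Titan = 1.075 × 109 km = 117 km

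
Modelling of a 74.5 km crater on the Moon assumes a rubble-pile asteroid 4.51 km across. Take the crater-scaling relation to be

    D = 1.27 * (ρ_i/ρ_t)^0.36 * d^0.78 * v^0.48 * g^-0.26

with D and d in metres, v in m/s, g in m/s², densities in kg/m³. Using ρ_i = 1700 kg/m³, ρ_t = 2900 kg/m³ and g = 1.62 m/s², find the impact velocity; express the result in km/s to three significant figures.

v ≈ 19.2 km/s

Rearranging for v: v = [D / (1.27 · (1700/2900)^0.36 · 4510^0.78 · 1.62^-0.26)]^(1/0.48).
D = 74500 m.
(1700/2900)^0.36 = 0.8251
4510^0.78 = 708.4
1.62^-0.26 = 0.8821
Denominator = 1.27 × 0.8251 × 708.4 × 0.8821 = 654.8
D / 654.8 = 74500 / 654.8 = 113.8
v = 113.8^(1/0.48) = 113.8^2.0833 = 19211 m/s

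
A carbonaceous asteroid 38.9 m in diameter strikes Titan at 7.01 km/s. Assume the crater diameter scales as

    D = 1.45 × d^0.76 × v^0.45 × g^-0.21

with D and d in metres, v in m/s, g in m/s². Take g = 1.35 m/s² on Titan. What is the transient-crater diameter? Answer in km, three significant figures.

D ≈ 1.18 km

In SI units: v = 7010 m/s.
d^0.76 = 38.9^0.76 = 16.16
v^0.45 = 7010^0.45 = 53.77
g^-0.21 = 1.35^-0.21 = 0.9389
D = 1.45 × 16.16 × 53.77 × 0.9389 = 1183 m
   = 1.183 km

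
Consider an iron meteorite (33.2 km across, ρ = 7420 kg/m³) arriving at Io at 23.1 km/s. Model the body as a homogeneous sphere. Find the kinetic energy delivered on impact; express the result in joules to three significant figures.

d = 33200 m; v = 23100 m/s.
Mass m = (π/6) ρ d³ = (π/6) × 7420 × (33200)³ = 1.422 × 10^17 kg
E = ½ m v² = 0.5 × 1.422 × 10^17 × (23100)² = 3.794 × 10^25 J

E ≈ 3.79 × 10^25 J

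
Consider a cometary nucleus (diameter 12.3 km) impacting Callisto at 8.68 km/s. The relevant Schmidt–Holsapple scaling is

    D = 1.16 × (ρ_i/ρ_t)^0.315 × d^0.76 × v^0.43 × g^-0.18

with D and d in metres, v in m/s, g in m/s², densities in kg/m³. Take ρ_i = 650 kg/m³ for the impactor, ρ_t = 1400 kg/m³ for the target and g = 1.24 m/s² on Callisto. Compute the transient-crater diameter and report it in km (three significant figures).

D ≈ 55.5 km

In SI units: d = 12300 m, v = 8680 m/s.
(ρ_i/ρ_t)^0.315 = (650/1400)^0.315 = 0.7853
d^0.76 = 12300^0.76 = 1283
v^0.43 = 8680^0.43 = 49.38
g^-0.18 = 1.24^-0.18 = 0.9620
D = 1.16 × 0.7853 × 1283 × 49.38 × 0.9620 = 55520 m
   = 55.52 km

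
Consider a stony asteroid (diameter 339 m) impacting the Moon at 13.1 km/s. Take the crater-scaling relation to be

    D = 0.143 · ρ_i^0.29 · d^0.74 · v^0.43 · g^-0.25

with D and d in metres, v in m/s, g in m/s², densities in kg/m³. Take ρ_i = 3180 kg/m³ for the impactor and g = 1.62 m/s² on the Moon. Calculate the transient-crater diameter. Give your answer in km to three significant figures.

In SI units: v = 13100 m/s.
ρ_i^0.29 = 3180^0.29 = 10.37
d^0.74 = 339^0.74 = 74.53
v^0.43 = 13100^0.43 = 58.94
g^-0.25 = 1.62^-0.25 = 0.8864
D = 0.143 × 10.37 × 74.53 × 58.94 × 0.8864 = 5774 m
   = 5.774 km

D ≈ 5.77 km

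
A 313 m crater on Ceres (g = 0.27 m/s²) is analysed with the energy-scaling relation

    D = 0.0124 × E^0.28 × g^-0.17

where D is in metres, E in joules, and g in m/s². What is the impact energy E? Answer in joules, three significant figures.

E ≈ 2.38 × 10^15 J

Rearranging: E = [D / (0.0124 · g^-0.17)]^(1/0.28).
g^-0.17 = 0.27^-0.17 = 1.249
D / (0.0124 × 1.249) = 313 / (0.01549) = 2.021 × 10^4
E = (2.021 × 10^4)^3.5714 = 2.382 × 10^15 J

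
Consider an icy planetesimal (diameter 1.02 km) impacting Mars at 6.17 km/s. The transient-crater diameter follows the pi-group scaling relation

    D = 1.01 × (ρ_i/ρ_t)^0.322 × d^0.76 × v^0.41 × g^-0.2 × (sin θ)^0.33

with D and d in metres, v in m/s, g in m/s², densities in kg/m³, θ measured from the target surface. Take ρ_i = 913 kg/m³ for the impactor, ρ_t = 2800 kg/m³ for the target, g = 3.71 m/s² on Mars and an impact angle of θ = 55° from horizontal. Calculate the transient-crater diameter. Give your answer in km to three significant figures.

In SI units: d = 1020 m, v = 6170 m/s.
(ρ_i/ρ_t)^0.322 = (913/2800)^0.322 = 0.6971
d^0.76 = 1020^0.76 = 193.4
v^0.41 = 6170^0.41 = 35.81
g^-0.2 = 3.71^-0.2 = 0.7694
(sin 55°)^0.33 = 0.8192^0.33 = 0.9363
D = 1.01 × 0.6971 × 193.4 × 35.81 × 0.7694 × 0.9363 = 3513 m
   = 3.513 km

D ≈ 3.51 km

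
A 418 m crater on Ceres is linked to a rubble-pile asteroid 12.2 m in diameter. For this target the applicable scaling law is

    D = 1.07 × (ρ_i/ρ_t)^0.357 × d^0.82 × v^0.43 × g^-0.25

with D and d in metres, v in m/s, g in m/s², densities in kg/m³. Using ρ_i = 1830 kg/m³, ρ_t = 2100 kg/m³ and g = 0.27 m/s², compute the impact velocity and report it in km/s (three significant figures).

Rearranging for v: v = [D / (1.07 · (1830/2100)^0.357 · 12.2^0.82 · 0.27^-0.25)]^(1/0.43).
(1830/2100)^0.357 = 0.9521
12.2^0.82 = 7.777
0.27^-0.25 = 1.387
Denominator = 1.07 × 0.9521 × 7.777 × 1.387 = 10.99
D / 10.99 = 418 / 10.99 = 38.03
v = 38.03^(1/0.43) = 38.03^2.3256 = 4729 m/s

v ≈ 4.73 km/s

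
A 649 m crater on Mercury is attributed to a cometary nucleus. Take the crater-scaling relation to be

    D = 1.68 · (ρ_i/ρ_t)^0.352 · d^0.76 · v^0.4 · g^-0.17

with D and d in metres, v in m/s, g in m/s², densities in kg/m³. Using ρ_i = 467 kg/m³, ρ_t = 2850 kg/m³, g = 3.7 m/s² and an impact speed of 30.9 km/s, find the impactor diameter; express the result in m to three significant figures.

Rearranging for d: d = [D / (1.68 · (467/2850)^0.352 · 30900^0.4 · 3.7^-0.17)]^(1/0.76).
(467/2850)^0.352 = 0.5290
30900^0.4 = 62.51
3.7^-0.17 = 0.8006
Denominator = 1.68 × 0.5290 × 62.51 × 0.8006 = 44.48
D / 44.48 = 649 / 44.48 = 14.59
d = 14.59^(1/0.76) = 14.59^1.3158 = 34.01 m

d ≈ 34.0 m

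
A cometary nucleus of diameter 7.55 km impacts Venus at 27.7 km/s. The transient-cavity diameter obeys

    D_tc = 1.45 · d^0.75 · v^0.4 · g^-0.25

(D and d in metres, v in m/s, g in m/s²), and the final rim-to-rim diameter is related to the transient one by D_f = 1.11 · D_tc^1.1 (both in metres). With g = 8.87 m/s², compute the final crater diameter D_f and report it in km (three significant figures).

In SI: d = 7550 m, v = 27700 m/s.
d^0.75 = 7550^0.75 = 810.0
v^0.4 = 27700^0.4 = 59.84
g^-0.25 = 8.87^-0.25 = 0.5795
D_tc = 1.45 × 810.0 × 59.84 × 0.5795 = 40730 m
D_f = 1.11 × (40730)^1.1 = 1.307 × 10^5 m
     = 130.7 km

D_f ≈ 131 km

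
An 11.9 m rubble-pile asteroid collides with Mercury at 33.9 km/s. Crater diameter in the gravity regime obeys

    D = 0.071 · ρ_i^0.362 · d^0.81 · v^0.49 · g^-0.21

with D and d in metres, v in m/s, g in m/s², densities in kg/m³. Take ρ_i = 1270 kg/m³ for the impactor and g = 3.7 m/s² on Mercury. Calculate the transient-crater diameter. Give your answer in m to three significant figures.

In SI units: v = 33900 m/s.
ρ_i^0.362 = 1270^0.362 = 13.29
d^0.81 = 11.9^0.81 = 7.433
v^0.49 = 33900^0.49 = 165.9
g^-0.21 = 3.7^-0.21 = 0.7598
D = 0.071 × 13.29 × 7.433 × 165.9 × 0.7598 = 884.1 m

D ≈ 884 m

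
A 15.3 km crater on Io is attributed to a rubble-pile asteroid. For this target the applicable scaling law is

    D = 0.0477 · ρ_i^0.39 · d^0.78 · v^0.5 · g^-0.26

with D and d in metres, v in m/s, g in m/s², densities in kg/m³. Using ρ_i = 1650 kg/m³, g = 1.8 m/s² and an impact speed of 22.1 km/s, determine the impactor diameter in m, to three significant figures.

d ≈ 563 m

Rearranging for d: d = [D / (0.0477 · 1650^0.39 · 22100^0.5 · 1.8^-0.26)]^(1/0.78).
D = 15300 m.
1650^0.39 = 17.98
22100^0.5 = 148.7
1.8^-0.26 = 0.8583
Denominator = 0.0477 × 17.98 × 148.7 × 0.8583 = 109.5
D / 109.5 = 15300 / 109.5 = 139.7
d = 139.7^(1/0.78) = 139.7^1.2821 = 562.8 m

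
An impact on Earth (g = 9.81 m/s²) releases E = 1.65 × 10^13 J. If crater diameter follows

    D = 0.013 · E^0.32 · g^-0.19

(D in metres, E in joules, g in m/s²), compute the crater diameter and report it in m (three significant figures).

D ≈ 143 m

E^0.32 = (1.65 × 10^13)^0.32 = 1.697 × 10^4
g^-0.19 = 9.81^-0.19 = 0.6480
D = 0.013 × 1.697 × 10^4 × 0.6480 = 143.0 m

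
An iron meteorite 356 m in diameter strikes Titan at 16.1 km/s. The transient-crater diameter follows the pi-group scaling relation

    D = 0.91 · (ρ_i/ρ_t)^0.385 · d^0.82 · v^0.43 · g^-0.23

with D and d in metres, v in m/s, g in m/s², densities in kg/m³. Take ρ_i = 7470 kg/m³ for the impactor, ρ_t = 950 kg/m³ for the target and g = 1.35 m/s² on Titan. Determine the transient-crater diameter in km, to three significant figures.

In SI units: v = 16100 m/s.
(ρ_i/ρ_t)^0.385 = (7470/950)^0.385 = 2.212
d^0.82 = 356^0.82 = 123.6
v^0.43 = 16100^0.43 = 64.41
g^-0.23 = 1.35^-0.23 = 0.9333
D = 0.91 × 2.212 × 123.6 × 64.41 × 0.9333 = 14956 m
   = 14.96 km

D ≈ 15.0 km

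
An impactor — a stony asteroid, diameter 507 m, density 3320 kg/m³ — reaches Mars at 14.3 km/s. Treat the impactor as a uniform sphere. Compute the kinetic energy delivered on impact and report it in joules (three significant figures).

v = 14300 m/s.
Mass m = (π/6) ρ d³ = (π/6) × 3320 × (507)³ = 2.265 × 10^11 kg
E = ½ m v² = 0.5 × 2.265 × 10^11 × (14300)² = 2.316 × 10^19 J

E ≈ 2.32 × 10^19 J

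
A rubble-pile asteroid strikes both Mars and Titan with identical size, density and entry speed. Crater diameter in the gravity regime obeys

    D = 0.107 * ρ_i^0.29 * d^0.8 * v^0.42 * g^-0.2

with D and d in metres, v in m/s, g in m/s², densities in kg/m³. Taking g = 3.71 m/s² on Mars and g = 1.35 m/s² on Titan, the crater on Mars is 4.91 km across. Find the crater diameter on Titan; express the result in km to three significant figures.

All impactor-dependent factors cancel in the ratio, leaving D_Titan/D_Mars = (g_Titan/g_Mars)^-0.2.
(1.35/3.71)^-0.2 = 0.3639^-0.2 = 1.224
D_Titan = 1.224 × 4.91 km = 6.01 km

D ≈ 6.01 km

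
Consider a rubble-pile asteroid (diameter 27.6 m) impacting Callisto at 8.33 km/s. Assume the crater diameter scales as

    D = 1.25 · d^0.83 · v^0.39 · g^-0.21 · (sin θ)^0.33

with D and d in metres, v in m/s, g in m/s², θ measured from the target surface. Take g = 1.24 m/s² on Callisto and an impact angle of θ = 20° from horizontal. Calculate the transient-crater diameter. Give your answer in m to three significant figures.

In SI units: v = 8330 m/s.
d^0.83 = 27.6^0.83 = 15.70
v^0.39 = 8330^0.39 = 33.81
g^-0.21 = 1.24^-0.21 = 0.9558
(sin 20°)^0.33 = 0.3420^0.33 = 0.7018
D = 1.25 × 15.70 × 33.81 × 0.9558 × 0.7018 = 445.1 m

D ≈ 445 m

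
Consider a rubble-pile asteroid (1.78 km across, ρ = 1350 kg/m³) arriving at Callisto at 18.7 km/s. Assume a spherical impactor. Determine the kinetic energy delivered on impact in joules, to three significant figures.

E ≈ 6.97 × 10^20 J

d = 1780 m; v = 18700 m/s.
Mass m = (π/6) ρ d³ = (π/6) × 1350 × (1780)³ = 3.987 × 10^12 kg
E = ½ m v² = 0.5 × 3.987 × 10^12 × (18700)² = 6.971 × 10^20 J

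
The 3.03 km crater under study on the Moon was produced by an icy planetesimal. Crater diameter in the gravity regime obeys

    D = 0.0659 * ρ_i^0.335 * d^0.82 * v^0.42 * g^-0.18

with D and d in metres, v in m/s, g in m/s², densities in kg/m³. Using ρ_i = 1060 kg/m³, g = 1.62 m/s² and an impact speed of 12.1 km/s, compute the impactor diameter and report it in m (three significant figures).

Rearranging for d: d = [D / (0.0659 · 1060^0.335 · 12100^0.42 · 1.62^-0.18)]^(1/0.82).
D = 3030 m.
1060^0.335 = 10.32
12100^0.42 = 51.85
1.62^-0.18 = 0.9168
Denominator = 0.0659 × 10.32 × 51.85 × 0.9168 = 32.33
D / 32.33 = 3030 / 32.33 = 93.72
d = 93.72^(1/0.82) = 93.72^1.2195 = 253.9 m

d ≈ 254 m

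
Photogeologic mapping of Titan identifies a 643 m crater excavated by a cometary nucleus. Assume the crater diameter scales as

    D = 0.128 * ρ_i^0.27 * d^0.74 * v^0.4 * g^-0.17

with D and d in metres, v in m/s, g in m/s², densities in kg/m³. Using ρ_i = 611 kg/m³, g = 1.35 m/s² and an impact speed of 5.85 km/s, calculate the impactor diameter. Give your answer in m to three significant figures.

Rearranging for d: d = [D / (0.128 · 611^0.27 · 5850^0.4 · 1.35^-0.17)]^(1/0.74).
611^0.27 = 5.652
5850^0.4 = 32.13
1.35^-0.17 = 0.9503
Denominator = 0.128 × 5.652 × 32.13 × 0.9503 = 22.09
D / 22.09 = 643 / 22.09 = 29.11
d = 29.11^(1/0.74) = 29.11^1.3514 = 95.17 m

d ≈ 95.2 m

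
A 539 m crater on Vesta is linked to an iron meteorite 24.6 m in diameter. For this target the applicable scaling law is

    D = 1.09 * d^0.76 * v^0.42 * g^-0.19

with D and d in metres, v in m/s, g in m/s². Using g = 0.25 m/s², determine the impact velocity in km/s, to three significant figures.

v ≈ 4.22 km/s

Rearranging for v: v = [D / (1.09 · 24.6^0.76 · 0.25^-0.19)]^(1/0.42).
24.6^0.76 = 11.41
0.25^-0.19 = 1.301
Denominator = 1.09 × 11.41 × 1.301 = 16.18
D / 16.18 = 539 / 16.18 = 33.31
v = 33.31^(1/0.42) = 33.31^2.381 = 4219 m/s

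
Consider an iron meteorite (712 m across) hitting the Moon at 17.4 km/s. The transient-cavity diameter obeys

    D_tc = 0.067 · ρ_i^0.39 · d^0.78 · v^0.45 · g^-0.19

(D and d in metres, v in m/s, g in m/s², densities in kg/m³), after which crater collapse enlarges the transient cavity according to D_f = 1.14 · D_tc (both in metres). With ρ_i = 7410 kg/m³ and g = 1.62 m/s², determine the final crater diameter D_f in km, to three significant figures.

D_f ≈ 30.6 km

v = 17400 m/s.
ρ_i^0.39 = 7410^0.39 = 32.30
d^0.78 = 712^0.78 = 167.9
v^0.45 = 17400^0.45 = 80.96
g^-0.19 = 1.62^-0.19 = 0.9124
D_tc = 0.067 × 32.30 × 167.9 × 80.96 × 0.9124 = 26840 m
D_f = 1.14 × 26840 = 30598 m
     = 30.60 km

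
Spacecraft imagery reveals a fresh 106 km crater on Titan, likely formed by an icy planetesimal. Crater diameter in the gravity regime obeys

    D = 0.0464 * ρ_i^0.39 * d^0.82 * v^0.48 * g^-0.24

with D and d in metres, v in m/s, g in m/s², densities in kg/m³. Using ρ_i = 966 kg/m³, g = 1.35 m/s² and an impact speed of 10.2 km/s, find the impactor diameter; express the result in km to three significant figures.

d ≈ 10.6 km

Rearranging for d: d = [D / (0.0464 · 966^0.39 · 10200^0.48 · 1.35^-0.24)]^(1/0.82).
D = 106000 m.
966^0.39 = 14.59
10200^0.48 = 83.97
1.35^-0.24 = 0.9305
Denominator = 0.0464 × 14.59 × 83.97 × 0.9305 = 52.89
D / 52.89 = 106000 / 52.89 = 2004
d = 2004^(1/0.82) = 2004^1.2195 = 10633 m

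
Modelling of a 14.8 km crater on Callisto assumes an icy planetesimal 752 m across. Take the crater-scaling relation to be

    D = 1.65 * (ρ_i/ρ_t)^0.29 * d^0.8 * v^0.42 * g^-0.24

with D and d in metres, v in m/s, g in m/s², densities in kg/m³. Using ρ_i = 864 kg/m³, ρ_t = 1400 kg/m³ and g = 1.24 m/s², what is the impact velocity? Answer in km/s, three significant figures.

v ≈ 13.5 km/s

Rearranging for v: v = [D / (1.65 · (864/1400)^0.29 · 752^0.8 · 1.24^-0.24)]^(1/0.42).
D = 14800 m.
(864/1400)^0.29 = 0.8694
752^0.8 = 200.0
1.24^-0.24 = 0.9497
Denominator = 1.65 × 0.8694 × 200.0 × 0.9497 = 272.5
D / 272.5 = 14800 / 272.5 = 54.31
v = 54.31^(1/0.42) = 54.31^2.381 = 13513 m/s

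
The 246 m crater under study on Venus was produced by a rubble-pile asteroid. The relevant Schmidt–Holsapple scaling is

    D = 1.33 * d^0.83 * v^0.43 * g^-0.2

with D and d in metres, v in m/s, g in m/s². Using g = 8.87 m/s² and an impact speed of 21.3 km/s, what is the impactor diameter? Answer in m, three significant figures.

d ≈ 5.22 m

Rearranging for d: d = [D / (1.33 · 21300^0.43 · 8.87^-0.2)]^(1/0.83).
21300^0.43 = 72.64
8.87^-0.2 = 0.6463
Denominator = 1.33 × 72.64 × 0.6463 = 62.44
D / 62.44 = 246 / 62.44 = 3.940
d = 3.940^(1/0.83) = 3.940^1.2048 = 5.217 m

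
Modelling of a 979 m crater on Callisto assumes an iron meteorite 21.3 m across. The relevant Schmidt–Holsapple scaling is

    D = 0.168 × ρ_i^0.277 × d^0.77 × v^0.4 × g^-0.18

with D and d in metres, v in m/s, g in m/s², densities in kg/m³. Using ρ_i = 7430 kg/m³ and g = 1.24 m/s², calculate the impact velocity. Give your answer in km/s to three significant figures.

Rearranging for v: v = [D / (0.168 · 7430^0.277 · 21.3^0.77 · 1.24^-0.18)]^(1/0.4).
7430^0.277 = 11.81
21.3^0.77 = 10.54
1.24^-0.18 = 0.9620
Denominator = 0.168 × 11.81 × 10.54 × 0.9620 = 20.12
D / 20.12 = 979 / 20.12 = 48.66
v = 48.66^(1/0.4) = 48.66^2.5 = 16517 m/s

v ≈ 16.5 km/s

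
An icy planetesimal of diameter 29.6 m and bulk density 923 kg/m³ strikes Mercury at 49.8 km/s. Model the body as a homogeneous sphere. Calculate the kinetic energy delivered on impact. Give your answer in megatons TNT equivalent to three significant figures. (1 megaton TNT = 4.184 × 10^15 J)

E ≈ 3.71 Mt TNT

v = 49800 m/s.
Mass m = (π/6) ρ d³ = (π/6) × 923 × (29.6)³ = 1.253 × 10^7 kg
E = ½ m v² = 0.5 × 1.253 × 10^7 × (49800)² = 1.554 × 10^16 J
   = 1.554 × 10^16 / 4.184×10^15 = 3.714 Mt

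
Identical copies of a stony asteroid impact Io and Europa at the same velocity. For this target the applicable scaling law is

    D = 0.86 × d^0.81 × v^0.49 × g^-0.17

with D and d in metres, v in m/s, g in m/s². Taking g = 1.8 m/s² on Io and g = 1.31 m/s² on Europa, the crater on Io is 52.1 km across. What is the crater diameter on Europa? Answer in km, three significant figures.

All impactor-dependent factors cancel in the ratio, leaving D_Europa/D_Io = (g_Europa/g_Io)^-0.17.
(1.31/1.8)^-0.17 = 0.7278^-0.17 = 1.055
D_Europa = 1.055 × 52.1 km = 55.0 km

D ≈ 55.0 km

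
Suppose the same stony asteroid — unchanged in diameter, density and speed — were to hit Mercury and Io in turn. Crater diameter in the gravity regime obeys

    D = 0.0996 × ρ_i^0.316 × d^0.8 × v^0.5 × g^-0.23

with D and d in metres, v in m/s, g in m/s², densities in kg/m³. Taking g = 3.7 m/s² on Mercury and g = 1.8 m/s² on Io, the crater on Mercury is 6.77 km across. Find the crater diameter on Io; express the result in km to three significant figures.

D ≈ 7.99 km

All impactor-dependent factors cancel in the ratio, leaving D_Io/D_Mercury = (g_Io/g_Mercury)^-0.23.
(1.8/3.7)^-0.23 = 0.4865^-0.23 = 1.180
D_Io = 1.180 × 6.77 km = 7.99 km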